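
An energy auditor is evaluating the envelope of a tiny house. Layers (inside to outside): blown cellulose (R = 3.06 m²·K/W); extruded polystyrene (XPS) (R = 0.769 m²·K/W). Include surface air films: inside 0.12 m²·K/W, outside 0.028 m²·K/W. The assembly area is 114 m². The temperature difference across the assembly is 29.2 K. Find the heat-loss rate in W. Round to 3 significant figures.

R_total = 0.12 + 3.06 + 0.769 + 0.028 = 3.977 m²·K/W
Q = A·ΔT/R = 114 × 29.2 / 3.977 = 837 W

837 W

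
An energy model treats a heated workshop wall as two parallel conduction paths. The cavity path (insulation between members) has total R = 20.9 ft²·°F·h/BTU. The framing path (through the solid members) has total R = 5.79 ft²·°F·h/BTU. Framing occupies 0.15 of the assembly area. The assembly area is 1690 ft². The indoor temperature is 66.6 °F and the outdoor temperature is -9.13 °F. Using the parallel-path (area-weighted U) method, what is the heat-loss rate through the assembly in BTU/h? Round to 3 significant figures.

U_eff = 0.85/20.9 + 0.15/5.79 = 0.04067 + 0.02591 = 0.06658
R_eff = 1/U_eff = 15.02 ft²·°F·h/BTU
Q = 1690 × (66.6 − (-9.13)) / 15.02 = 8521 BTU/h

8520 BTU/h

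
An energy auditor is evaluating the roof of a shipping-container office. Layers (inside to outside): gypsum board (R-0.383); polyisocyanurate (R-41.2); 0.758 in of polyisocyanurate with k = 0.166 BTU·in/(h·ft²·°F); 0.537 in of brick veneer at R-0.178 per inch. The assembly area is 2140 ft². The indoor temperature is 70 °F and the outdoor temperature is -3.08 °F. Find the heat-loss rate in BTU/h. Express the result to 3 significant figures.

3380 BTU/h

0.758/0.166 = 4.566
0.537 × 0.178 = 0.09559
R_total = 0.383 + 41.2 + 4.566 + 0.09559 = 46.24 ft²·°F·h/BTU
Q = A·ΔT/R = 2140 × (70 − (-3.08)) / 46.24 = 3382 BTU/h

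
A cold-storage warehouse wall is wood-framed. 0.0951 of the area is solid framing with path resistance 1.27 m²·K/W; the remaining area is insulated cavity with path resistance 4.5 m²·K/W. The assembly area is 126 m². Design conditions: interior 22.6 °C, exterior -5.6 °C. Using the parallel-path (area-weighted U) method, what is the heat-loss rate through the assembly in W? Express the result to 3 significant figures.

981 W

U_eff = 0.9049/4.5 + 0.0951/1.27 = 0.2011 + 0.07488 = 0.276
R_eff = 1/U_eff = 3.624 m²·K/W
Q = 126 × (22.6 − (-5.6)) / 3.624 = 980.6 W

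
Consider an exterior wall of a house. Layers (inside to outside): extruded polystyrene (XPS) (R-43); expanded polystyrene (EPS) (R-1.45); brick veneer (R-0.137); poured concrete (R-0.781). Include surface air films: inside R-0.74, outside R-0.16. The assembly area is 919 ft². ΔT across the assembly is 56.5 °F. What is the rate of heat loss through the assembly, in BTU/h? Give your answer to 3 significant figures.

1120 BTU/h

R_total = 0.74 + 43 + 1.45 + 0.137 + 0.781 + 0.16 = 46.27 ft²·°F·h/BTU
Q = A·ΔT/R = 919 × 56.5 / 46.27 = 1122 BTU/h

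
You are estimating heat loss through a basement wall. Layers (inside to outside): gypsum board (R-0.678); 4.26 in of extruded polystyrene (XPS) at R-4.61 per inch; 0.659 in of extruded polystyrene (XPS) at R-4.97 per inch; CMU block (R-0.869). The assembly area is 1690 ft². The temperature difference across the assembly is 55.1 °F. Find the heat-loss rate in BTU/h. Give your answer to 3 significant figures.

4.26 × 4.61 = 19.64
0.659 × 4.97 = 3.275
R_total = 0.678 + 19.64 + 3.275 + 0.869 = 24.46 ft²·°F·h/BTU
Q = A·ΔT/R = 1690 × 55.1 / 24.46 = 3807 BTU/h

3810 BTU/h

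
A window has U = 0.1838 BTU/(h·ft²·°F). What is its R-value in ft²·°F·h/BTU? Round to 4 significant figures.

5.441 ft²·°F·h/BTU

R = 1/U = 1/0.1838 = 5.4407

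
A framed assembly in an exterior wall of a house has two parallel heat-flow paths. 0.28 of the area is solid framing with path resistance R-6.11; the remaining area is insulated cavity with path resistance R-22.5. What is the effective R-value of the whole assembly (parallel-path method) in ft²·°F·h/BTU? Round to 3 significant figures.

U_eff = 0.72/22.5 + 0.28/6.11 = 0.032 + 0.04583 = 0.07783
R_eff = 1/U_eff = 12.85 ft²·°F·h/BTU

12.8 ft²·°F·h/BTU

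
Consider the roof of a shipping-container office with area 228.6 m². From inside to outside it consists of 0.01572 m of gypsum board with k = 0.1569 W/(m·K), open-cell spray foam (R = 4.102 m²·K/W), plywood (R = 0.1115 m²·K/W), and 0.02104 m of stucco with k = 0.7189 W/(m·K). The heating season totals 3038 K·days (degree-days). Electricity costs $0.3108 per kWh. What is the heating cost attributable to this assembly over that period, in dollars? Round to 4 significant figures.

0.01572/0.1569 = 0.10019
0.02104/0.7189 = 0.029267
R_total = 0.10019 + 4.102 + 0.1115 + 0.029267 = 4.343 m²·K/W
E = A × HDD × 24 / R / 1000 = 228.6 × 3038 × 24 / 4.343 / 1000 = 3837.9 kWh
Cost = 3837.9 × 0.3108 = $1192.8

1193 dollars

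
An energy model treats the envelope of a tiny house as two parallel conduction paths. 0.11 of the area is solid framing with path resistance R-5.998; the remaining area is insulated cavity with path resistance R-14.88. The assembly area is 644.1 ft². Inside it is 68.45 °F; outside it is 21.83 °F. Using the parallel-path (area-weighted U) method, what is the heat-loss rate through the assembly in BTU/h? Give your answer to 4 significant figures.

U_eff = 0.89/14.88 + 0.11/5.998 = 0.059812 + 0.018339 = 0.078151
R_eff = 1/U_eff = 12.796 ft²·°F·h/BTU
Q = 644.1 × (68.45 − 21.83) / 12.796 = 2346.7 BTU/h

2347 BTU/h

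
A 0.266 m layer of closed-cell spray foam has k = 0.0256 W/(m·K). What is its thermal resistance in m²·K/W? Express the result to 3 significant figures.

R = L/k = 0.266/0.0256 = 10.39 m²·K/W

10.4 m²·K/W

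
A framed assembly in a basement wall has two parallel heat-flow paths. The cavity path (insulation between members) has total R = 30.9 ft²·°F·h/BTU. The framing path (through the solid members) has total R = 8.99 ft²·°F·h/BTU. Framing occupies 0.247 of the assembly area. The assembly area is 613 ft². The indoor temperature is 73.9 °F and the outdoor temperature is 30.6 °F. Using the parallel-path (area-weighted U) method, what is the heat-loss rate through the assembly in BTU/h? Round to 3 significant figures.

1380 BTU/h

U_eff = 0.753/30.9 + 0.247/8.99 = 0.02437 + 0.02747 = 0.05184
R_eff = 1/U_eff = 19.29 ft²·°F·h/BTU
Q = 613 × (73.9 − 30.6) / 19.29 = 1376 BTU/h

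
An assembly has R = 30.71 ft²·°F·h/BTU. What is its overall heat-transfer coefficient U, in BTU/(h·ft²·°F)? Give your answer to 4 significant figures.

U = 1/R = 1/30.71 = 0.032563

0.03256 BTU/(h·ft²·°F)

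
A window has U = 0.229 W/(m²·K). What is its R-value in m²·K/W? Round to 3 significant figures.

R = 1/U = 1/0.229 = 4.367

4.37 m²·K/W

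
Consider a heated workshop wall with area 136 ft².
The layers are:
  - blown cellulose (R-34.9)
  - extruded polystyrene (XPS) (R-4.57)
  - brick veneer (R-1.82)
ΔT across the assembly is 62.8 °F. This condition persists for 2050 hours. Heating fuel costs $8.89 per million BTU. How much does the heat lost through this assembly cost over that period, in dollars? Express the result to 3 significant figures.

R_total = 34.9 + 4.57 + 1.82 = 41.29 ft²·°F·h/BTU
Q = 136 × 62.8 / 41.29 = 206.8 BTU/h
E = 206.8 × 2050 = 424000 BTU
Cost = 424000/10⁶ × 8.89 = $3.77

3.77 dollars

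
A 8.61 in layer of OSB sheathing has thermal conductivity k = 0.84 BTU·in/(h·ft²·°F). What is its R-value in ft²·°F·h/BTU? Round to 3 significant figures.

R = L/k = 8.61/0.84 = 10.25 ft²·°F·h/BTU

10.2 ft²·°F·h/BTU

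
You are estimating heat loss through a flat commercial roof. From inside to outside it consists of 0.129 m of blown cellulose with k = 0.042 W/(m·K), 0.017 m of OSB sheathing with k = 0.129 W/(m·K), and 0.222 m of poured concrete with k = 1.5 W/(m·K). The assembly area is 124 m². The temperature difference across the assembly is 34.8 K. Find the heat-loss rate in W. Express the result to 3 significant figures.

0.129/0.042 = 3.071
0.017/0.129 = 0.1318
0.222/1.5 = 0.148
R_total = 3.071 + 0.1318 + 0.148 = 3.351 m²·K/W
Q = A·ΔT/R = 124 × 34.8 / 3.351 = 1288 W

1290 W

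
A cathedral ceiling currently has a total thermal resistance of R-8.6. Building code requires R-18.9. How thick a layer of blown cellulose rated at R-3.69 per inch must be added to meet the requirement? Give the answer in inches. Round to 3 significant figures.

ΔR = 18.9 − 8.6 = 10.3 ft²·°F·h/BTU
L = ΔR / (R/in) = 10.3/3.69 = 2.791 in

2.79 in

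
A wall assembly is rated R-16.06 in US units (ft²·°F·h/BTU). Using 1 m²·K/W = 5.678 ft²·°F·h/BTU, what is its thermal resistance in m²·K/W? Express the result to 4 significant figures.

R_SI = 16.06/5.678 = 2.8285

2.828 m²·K/W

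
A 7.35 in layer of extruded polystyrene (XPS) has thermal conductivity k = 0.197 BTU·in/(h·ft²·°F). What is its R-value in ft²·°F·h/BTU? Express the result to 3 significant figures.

R = L/k = 7.35/0.197 = 37.31 ft²·°F·h/BTU

37.3 ft²·°F·h/BTU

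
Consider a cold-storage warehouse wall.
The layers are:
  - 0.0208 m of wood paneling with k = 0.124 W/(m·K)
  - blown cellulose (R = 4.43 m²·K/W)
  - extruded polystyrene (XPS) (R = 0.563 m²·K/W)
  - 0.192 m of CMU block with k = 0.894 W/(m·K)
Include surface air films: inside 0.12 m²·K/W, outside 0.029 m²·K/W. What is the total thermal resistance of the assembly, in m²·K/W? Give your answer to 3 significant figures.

5.52 m²·K/W

0.0208/0.124 = 0.1677
0.192/0.894 = 0.2148
R_total = 0.12 + 0.1677 + 4.43 + 0.563 + 0.2148 + 0.029 = 5.525 m²·K/W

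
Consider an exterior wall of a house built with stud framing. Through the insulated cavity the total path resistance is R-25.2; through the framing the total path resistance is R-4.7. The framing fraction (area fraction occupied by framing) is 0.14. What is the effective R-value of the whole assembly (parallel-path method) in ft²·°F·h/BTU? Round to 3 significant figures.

15.6 ft²·°F·h/BTU

U_eff = 0.86/25.2 + 0.14/4.7 = 0.03413 + 0.02979 = 0.06391
R_eff = 1/U_eff = 15.65 ft²·°F·h/BTU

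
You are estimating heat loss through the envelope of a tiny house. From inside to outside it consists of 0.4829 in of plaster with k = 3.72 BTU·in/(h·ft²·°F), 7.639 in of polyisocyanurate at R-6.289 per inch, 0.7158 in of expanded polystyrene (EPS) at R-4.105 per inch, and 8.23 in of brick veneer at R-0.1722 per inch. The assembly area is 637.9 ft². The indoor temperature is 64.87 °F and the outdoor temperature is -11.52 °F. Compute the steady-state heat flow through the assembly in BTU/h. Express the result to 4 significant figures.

927.7 BTU/h

0.4829/3.72 = 0.12981
7.639 × 6.289 = 48.042
0.7158 × 4.105 = 2.9384
8.23 × 0.1722 = 1.4172
R_total = 0.12981 + 48.042 + 2.9384 + 1.4172 = 52.527 ft²·°F·h/BTU
Q = A·ΔT/R = 637.9 × (64.87 − (-11.52)) / 52.527 = 927.7 BTU/h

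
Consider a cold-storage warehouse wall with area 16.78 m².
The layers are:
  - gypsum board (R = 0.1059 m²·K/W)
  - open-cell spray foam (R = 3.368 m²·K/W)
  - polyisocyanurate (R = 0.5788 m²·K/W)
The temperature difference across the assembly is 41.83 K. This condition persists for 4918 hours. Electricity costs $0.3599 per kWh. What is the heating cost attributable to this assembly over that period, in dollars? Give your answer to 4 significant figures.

306.6 dollars

R_total = 0.1059 + 3.368 + 0.5788 = 4.0527 m²·K/W
Q = 16.78 × 41.83 / 4.0527 = 173.2 W
E = 173.2 W × 4918 h / 1000 = 851.77 kWh
Cost = 851.77 × 0.3599 = $306.55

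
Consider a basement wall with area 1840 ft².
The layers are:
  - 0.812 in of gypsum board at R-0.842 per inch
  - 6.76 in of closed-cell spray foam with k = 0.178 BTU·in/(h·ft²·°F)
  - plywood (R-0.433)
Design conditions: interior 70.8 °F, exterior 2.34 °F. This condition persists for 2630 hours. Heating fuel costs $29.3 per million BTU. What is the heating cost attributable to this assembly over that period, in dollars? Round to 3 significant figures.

0.812 × 0.842 = 0.6837
6.76/0.178 = 37.98
R_total = 0.6837 + 37.98 + 0.433 = 39.09 ft²·°F·h/BTU
Q = 1840 × (70.8 − 2.34) / 39.09 = 3222 BTU/h
E = 3222 × 2630 = 8474000 BTU
Cost = 8474000/10⁶ × 29.3 = $248.3

248 dollars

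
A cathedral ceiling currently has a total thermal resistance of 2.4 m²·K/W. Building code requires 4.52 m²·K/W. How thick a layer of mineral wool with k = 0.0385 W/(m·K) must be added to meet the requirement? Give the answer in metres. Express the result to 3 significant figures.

0.0816 m

ΔR = 4.52 − 2.4 = 2.12 m²·K/W
L = ΔR × k = 2.12 × 0.0385 = 0.08162 m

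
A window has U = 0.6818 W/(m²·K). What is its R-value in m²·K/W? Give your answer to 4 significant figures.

1.467 m²·K/W

R = 1/U = 1/0.6818 = 1.4667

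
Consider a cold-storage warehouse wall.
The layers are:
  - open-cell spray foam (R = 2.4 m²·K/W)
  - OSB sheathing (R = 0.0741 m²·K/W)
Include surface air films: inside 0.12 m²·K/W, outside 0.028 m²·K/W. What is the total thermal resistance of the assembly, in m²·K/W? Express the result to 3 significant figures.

2.62 m²·K/W

R_total = 0.12 + 2.4 + 0.0741 + 0.028 = 2.622 m²·K/W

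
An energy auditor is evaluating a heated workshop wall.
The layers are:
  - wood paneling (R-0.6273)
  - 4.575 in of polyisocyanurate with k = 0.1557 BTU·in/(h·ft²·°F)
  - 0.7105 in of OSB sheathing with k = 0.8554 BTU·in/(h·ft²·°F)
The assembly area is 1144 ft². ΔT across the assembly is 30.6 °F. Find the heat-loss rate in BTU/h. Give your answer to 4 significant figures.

4.575/0.1557 = 29.383
0.7105/0.8554 = 0.83061
R_total = 0.6273 + 29.383 + 0.83061 = 30.841 ft²·°F·h/BTU
Q = A·ΔT/R = 1144 × 30.6 / 30.841 = 1135 BTU/h

1135 BTU/h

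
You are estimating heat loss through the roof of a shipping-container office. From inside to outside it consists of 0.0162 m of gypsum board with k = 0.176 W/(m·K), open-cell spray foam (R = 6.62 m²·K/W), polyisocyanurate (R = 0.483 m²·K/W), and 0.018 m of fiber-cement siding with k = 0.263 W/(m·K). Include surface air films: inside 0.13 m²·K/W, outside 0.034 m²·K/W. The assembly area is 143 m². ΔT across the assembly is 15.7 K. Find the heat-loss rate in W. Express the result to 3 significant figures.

0.0162/0.176 = 0.09205
0.018/0.263 = 0.06844
R_total = 0.13 + 0.09205 + 6.62 + 0.483 + 0.06844 + 0.034 = 7.427 m²·K/W
Q = A·ΔT/R = 143 × 15.7 / 7.427 = 302.3 W

302 W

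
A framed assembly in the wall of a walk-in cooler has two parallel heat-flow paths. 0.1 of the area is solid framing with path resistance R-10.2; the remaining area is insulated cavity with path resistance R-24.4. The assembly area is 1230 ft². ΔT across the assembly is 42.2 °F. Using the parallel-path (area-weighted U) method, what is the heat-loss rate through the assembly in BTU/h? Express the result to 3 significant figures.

U_eff = 0.9/24.4 + 0.1/10.2 = 0.03689 + 0.009804 = 0.04669
R_eff = 1/U_eff = 21.42 ft²·°F·h/BTU
Q = 1230 × 42.2 / 21.42 = 2423 BTU/h

2420 BTU/h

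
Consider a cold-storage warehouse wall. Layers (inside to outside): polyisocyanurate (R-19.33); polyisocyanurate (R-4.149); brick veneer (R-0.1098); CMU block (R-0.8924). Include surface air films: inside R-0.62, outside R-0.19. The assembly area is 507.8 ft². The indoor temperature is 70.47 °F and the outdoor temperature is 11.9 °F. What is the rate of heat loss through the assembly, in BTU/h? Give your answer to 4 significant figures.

R_total = 0.62 + 19.33 + 4.149 + 0.1098 + 0.8924 + 0.19 = 25.291 ft²·°F·h/BTU
Q = A·ΔT/R = 507.8 × (70.47 − 11.9) / 25.291 = 1176 BTU/h

1176 BTU/h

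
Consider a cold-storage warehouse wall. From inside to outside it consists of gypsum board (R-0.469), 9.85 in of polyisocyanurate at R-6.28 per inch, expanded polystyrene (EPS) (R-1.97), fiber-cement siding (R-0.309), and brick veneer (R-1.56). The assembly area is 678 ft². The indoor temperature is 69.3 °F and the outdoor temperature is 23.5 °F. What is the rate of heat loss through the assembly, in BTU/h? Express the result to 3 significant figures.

9.85 × 6.28 = 61.86
R_total = 0.469 + 61.86 + 1.97 + 0.309 + 1.56 = 66.17 ft²·°F·h/BTU
Q = A·ΔT/R = 678 × (69.3 − 23.5) / 66.17 = 469.3 BTU/h

469 BTU/h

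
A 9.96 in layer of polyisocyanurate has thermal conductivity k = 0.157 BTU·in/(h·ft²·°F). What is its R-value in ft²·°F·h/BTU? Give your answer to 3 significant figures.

R = L/k = 9.96/0.157 = 63.44 ft²·°F·h/BTU

63.4 ft²·°F·h/BTU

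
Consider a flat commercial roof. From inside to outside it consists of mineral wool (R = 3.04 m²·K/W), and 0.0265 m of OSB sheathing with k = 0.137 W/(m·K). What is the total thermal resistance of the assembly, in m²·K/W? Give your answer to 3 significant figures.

0.0265/0.137 = 0.1934
R_total = 3.04 + 0.1934 = 3.233 m²·K/W

3.23 m²·K/W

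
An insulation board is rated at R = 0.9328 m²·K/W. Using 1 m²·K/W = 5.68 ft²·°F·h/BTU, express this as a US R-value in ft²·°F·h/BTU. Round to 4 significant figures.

R_US = 0.9328 × 5.68 = 5.2983

5.298 ft²·°F·h/BTU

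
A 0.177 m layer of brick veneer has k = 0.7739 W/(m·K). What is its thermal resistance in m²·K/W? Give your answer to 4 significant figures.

0.2287 m²·K/W

R = L/k = 0.177/0.7739 = 0.22871 m²·K/W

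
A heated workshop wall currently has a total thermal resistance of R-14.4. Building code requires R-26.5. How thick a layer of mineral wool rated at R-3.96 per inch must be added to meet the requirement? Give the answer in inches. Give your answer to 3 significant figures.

3.06 in

ΔR = 26.5 − 14.4 = 12.1 ft²·°F·h/BTU
L = ΔR / (R/in) = 12.1/3.96 = 3.056 in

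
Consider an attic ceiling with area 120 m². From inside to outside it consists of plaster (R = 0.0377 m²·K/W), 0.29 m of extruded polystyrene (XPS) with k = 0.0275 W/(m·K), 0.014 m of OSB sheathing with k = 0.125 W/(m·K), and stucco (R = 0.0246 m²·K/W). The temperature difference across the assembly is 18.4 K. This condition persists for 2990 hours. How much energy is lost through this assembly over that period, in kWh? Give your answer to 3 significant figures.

616 kWh

0.29/0.0275 = 10.55
0.014/0.125 = 0.112
R_total = 0.0377 + 10.55 + 0.112 + 0.0246 = 10.72 m²·K/W
Q = 120 × 18.4 / 10.72 = 206 W
E = 206 W × 2990 h / 1000 = 615.9 kWh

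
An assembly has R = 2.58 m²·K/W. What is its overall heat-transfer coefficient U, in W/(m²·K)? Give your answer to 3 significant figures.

0.388 W/(m²·K)

U = 1/R = 1/2.58 = 0.3876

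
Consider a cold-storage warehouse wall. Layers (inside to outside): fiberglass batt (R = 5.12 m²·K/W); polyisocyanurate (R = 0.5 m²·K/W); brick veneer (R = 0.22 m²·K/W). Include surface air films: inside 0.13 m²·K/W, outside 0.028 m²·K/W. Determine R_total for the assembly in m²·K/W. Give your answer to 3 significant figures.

R_total = 0.13 + 5.12 + 0.5 + 0.22 + 0.028 = 5.998 m²·K/W

6.00 m²·K/W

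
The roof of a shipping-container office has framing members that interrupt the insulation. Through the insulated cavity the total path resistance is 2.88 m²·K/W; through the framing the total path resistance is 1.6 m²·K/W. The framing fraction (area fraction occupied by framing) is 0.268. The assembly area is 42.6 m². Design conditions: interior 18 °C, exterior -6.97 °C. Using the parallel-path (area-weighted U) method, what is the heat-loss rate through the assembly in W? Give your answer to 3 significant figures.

U_eff = 0.732/2.88 + 0.268/1.6 = 0.2542 + 0.1675 = 0.4217
R_eff = 1/U_eff = 2.372 m²·K/W
Q = 42.6 × (18 − (-6.97)) / 2.372 = 448.5 W

449 W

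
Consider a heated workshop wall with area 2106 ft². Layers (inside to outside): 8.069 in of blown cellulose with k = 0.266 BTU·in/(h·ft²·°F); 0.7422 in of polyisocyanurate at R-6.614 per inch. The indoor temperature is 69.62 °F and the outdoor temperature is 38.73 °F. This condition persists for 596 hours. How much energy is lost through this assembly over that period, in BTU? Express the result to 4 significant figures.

1100000 BTU

8.069/0.266 = 30.335
0.7422 × 6.614 = 4.9089
R_total = 30.335 + 4.9089 = 35.243 ft²·°F·h/BTU
Q = 2106 × (69.62 − 38.73) / 35.243 = 1845.9 BTU/h
E = 1845.9 × 596 = 1100100 BTU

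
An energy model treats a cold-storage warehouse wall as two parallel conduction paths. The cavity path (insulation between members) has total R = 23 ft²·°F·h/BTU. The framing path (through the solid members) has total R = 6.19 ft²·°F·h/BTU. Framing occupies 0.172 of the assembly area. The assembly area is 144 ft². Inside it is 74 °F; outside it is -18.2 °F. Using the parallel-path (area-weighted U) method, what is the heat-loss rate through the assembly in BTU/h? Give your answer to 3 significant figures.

847 BTU/h

U_eff = 0.828/23 + 0.172/6.19 = 0.036 + 0.02779 = 0.06379
R_eff = 1/U_eff = 15.68 ft²·°F·h/BTU
Q = 144 × (74 − (-18.2)) / 15.68 = 846.9 BTU/h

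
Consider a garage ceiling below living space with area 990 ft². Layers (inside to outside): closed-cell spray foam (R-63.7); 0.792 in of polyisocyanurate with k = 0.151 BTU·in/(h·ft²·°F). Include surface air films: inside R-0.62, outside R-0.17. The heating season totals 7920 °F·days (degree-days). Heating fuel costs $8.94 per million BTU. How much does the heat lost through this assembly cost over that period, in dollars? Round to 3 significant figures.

24.1 dollars

0.792/0.151 = 5.245
R_total = 0.62 + 63.7 + 5.245 + 0.17 = 69.74 ft²·°F·h/BTU
E = A × HDD × 24 / R = 990 × 7920 × 24 / 69.74 = 2698000 BTU
Cost = 2698000/10⁶ × 8.94 = $24.12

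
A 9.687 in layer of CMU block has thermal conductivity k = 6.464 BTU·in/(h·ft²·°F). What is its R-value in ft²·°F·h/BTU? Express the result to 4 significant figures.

1.499 ft²·°F·h/BTU

R = L/k = 9.687/6.464 = 1.4986 ft²·°F·h/BTU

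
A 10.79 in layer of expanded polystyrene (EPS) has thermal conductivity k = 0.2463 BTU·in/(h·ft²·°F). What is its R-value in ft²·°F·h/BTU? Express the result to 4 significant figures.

R = L/k = 10.79/0.2463 = 43.808 ft²·°F·h/BTU

43.81 ft²·°F·h/BTU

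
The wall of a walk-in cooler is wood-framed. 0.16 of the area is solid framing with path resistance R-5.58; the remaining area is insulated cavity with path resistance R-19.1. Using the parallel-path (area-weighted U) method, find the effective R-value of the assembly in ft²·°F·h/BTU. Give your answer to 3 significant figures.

U_eff = 0.84/19.1 + 0.16/5.58 = 0.04398 + 0.02867 = 0.07265
R_eff = 1/U_eff = 13.76 ft²·°F·h/BTU

13.8 ft²·°F·h/BTU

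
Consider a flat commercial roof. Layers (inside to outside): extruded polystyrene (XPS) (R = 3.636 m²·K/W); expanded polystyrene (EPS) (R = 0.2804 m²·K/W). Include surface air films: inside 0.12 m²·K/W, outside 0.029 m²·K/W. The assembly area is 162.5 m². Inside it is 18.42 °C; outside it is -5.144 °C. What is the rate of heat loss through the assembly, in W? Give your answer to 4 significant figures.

R_total = 0.12 + 3.636 + 0.2804 + 0.029 = 4.0654 m²·K/W
Q = A·ΔT/R = 162.5 × (18.42 − (-5.144)) / 4.0654 = 941.89 W

941.9 W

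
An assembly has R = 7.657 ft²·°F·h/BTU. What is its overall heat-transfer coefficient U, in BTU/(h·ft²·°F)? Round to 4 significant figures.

U = 1/R = 1/7.657 = 0.1306

0.1306 BTU/(h·ft²·°F)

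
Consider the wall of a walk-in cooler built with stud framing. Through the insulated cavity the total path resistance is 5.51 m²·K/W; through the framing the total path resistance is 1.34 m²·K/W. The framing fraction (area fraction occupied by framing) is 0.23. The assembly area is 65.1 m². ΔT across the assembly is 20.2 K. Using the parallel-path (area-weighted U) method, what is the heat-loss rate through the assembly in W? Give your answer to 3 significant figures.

409 W

U_eff = 0.77/5.51 + 0.23/1.34 = 0.1397 + 0.1716 = 0.3114
R_eff = 1/U_eff = 3.211 m²·K/W
Q = 65.1 × 20.2 / 3.211 = 409.5 W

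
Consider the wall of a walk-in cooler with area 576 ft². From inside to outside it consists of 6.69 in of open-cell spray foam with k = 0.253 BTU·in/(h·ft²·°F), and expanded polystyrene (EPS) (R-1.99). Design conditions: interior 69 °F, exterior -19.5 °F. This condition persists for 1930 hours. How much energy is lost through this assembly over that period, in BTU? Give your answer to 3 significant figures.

6.69/0.253 = 26.44
R_total = 26.44 + 1.99 = 28.43 ft²·°F·h/BTU
Q = 576 × (69 − (-19.5)) / 28.43 = 1793 BTU/h
E = 1793 × 1930 = 3460000 BTU

3460000 BTU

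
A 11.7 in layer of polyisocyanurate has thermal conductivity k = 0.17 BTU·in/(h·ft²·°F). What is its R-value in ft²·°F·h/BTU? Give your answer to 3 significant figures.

R = L/k = 11.7/0.17 = 68.82 ft²·°F·h/BTU

68.8 ft²·°F·h/BTU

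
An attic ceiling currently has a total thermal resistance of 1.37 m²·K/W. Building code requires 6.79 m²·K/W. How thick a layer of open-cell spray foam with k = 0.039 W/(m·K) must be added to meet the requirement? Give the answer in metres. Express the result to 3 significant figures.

0.211 m

ΔR = 6.79 − 1.37 = 5.42 m²·K/W
L = ΔR × k = 5.42 × 0.039 = 0.2114 m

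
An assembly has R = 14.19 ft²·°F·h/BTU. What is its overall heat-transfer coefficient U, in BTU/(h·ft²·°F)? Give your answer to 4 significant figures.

U = 1/R = 1/14.19 = 0.070472

0.07047 BTU/(h·ft²·°F)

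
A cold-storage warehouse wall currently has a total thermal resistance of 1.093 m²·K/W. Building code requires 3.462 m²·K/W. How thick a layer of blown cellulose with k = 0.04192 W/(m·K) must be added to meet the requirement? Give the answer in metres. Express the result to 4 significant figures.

ΔR = 3.462 − 1.093 = 2.369 m²·K/W
L = ΔR × k = 2.369 × 0.04192 = 0.099308 m

0.09931 m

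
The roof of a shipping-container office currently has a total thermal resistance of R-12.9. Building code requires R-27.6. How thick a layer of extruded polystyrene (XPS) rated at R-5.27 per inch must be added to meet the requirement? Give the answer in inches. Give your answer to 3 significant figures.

2.79 in

ΔR = 27.6 − 12.9 = 14.7 ft²·°F·h/BTU
L = ΔR / (R/in) = 14.7/5.27 = 2.789 in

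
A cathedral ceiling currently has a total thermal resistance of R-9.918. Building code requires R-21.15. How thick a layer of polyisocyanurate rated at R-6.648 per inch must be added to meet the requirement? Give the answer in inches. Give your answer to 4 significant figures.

ΔR = 21.15 − 9.918 = 11.232 ft²·°F·h/BTU
L = ΔR / (R/in) = 11.232/6.648 = 1.6895 in

1.690 in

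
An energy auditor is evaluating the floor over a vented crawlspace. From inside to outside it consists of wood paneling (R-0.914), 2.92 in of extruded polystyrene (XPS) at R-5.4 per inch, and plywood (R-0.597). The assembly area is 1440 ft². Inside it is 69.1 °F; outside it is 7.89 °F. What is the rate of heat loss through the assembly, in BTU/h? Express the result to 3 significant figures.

5100 BTU/h

2.92 × 5.4 = 15.77
R_total = 0.914 + 15.77 + 0.597 = 17.28 ft²·°F·h/BTU
Q = A·ΔT/R = 1440 × (69.1 − 7.89) / 17.28 = 5101 BTU/h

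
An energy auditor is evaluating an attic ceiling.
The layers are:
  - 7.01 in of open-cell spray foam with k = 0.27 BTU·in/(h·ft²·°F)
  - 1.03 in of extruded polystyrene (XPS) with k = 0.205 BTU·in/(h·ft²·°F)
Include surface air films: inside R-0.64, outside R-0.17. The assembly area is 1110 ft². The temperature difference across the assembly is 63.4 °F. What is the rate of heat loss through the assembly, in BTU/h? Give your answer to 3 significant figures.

2210 BTU/h

7.01/0.27 = 25.96
1.03/0.205 = 5.024
R_total = 0.64 + 25.96 + 5.024 + 0.17 = 31.8 ft²·°F·h/BTU
Q = A·ΔT/R = 1110 × 63.4 / 31.8 = 2213 BTU/h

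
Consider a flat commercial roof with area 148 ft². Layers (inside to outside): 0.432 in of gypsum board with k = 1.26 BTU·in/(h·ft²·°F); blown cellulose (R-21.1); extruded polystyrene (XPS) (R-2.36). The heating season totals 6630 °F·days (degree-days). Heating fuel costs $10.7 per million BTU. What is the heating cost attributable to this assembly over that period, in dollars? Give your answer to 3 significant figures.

10.6 dollars

0.432/1.26 = 0.3429
R_total = 0.3429 + 21.1 + 2.36 = 23.8 ft²·°F·h/BTU
E = A × HDD × 24 / R = 148 × 6630 × 24 / 23.8 = 989400 BTU
Cost = 989400/10⁶ × 10.7 = $10.59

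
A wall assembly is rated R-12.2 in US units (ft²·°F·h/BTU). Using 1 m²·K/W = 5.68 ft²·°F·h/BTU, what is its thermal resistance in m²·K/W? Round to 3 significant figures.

R_SI = 12.2/5.68 = 2.148

2.15 m²·K/W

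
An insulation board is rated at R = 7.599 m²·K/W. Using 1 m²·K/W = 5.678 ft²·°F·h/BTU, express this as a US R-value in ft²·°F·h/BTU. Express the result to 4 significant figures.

43.15 ft²·°F·h/BTU

R_US = 7.599 × 5.678 = 43.147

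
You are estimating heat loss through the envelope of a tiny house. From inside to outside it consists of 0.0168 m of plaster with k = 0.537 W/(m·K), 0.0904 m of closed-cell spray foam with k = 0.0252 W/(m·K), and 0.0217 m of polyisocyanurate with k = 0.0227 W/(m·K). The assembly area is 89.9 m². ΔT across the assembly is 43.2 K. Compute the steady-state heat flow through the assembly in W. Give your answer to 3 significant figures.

849 W

0.0168/0.537 = 0.03128
0.0904/0.0252 = 3.587
0.0217/0.0227 = 0.9559
R_total = 0.03128 + 3.587 + 0.9559 = 4.575 m²·K/W
Q = A·ΔT/R = 89.9 × 43.2 / 4.575 = 849 W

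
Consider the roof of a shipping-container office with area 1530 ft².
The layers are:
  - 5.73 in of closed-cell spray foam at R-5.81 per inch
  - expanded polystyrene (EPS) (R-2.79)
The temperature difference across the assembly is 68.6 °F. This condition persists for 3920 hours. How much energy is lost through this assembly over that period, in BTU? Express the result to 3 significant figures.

11400000 BTU

5.73 × 5.81 = 33.29
R_total = 33.29 + 2.79 = 36.08 ft²·°F·h/BTU
Q = 1530 × 68.6 / 36.08 = 2909 BTU/h
E = 2909 × 3920 = 11400000 BTU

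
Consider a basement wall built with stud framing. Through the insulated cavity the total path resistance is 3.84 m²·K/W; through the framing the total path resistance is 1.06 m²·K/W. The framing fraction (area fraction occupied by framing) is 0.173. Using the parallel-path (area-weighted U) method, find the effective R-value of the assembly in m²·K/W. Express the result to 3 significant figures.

2.64 m²·K/W

U_eff = 0.827/3.84 + 0.173/1.06 = 0.2154 + 0.1632 = 0.3786
R_eff = 1/U_eff = 2.642 m²·K/W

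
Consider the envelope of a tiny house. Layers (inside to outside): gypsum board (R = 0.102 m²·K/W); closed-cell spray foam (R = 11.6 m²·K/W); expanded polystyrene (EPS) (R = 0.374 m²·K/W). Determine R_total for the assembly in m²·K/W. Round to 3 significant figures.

R_total = 0.102 + 11.6 + 0.374 = 12.08 m²·K/W

12.1 m²·K/W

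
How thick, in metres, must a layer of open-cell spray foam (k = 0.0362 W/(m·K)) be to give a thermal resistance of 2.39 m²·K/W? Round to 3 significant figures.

0.0865 m

L = R·k = 2.39 × 0.0362 = 0.08652 m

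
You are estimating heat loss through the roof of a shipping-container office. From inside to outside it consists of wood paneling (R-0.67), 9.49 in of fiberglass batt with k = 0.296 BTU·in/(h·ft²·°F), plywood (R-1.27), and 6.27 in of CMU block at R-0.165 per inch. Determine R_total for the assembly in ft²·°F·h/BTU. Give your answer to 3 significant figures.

35.0 ft²·°F·h/BTU

9.49/0.296 = 32.06
6.27 × 0.165 = 1.035
R_total = 0.67 + 32.06 + 1.27 + 1.035 = 35.04 ft²·°F·h/BTU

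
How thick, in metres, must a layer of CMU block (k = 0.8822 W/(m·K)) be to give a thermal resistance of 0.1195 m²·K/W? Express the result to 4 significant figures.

L = R·k = 0.1195 × 0.8822 = 0.10542 m

0.1054 m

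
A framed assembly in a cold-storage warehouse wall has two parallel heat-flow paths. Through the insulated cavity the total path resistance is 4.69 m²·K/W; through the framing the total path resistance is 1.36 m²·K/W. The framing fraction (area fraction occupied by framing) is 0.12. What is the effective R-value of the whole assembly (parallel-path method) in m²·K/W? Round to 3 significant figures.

3.62 m²·K/W

U_eff = 0.88/4.69 + 0.12/1.36 = 0.1876 + 0.08824 = 0.2759
R_eff = 1/U_eff = 3.625 m²·K/W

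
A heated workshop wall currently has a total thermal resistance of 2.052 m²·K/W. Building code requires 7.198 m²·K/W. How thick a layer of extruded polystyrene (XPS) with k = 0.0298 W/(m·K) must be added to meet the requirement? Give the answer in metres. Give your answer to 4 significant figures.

0.1534 m

ΔR = 7.198 − 2.052 = 5.146 m²·K/W
L = ΔR × k = 5.146 × 0.0298 = 0.15335 m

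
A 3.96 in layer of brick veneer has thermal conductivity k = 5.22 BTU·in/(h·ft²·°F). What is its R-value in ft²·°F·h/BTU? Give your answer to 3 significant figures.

R = L/k = 3.96/5.22 = 0.7586 ft²·°F·h/BTU

0.759 ft²·°F·h/BTU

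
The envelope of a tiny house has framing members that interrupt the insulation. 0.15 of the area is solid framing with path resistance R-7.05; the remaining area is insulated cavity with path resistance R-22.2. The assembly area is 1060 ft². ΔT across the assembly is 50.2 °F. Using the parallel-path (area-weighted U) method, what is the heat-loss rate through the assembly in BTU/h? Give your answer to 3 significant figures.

U_eff = 0.85/22.2 + 0.15/7.05 = 0.03829 + 0.02128 = 0.05956
R_eff = 1/U_eff = 16.79 ft²·°F·h/BTU
Q = 1060 × 50.2 / 16.79 = 3170 BTU/h

3170 BTU/h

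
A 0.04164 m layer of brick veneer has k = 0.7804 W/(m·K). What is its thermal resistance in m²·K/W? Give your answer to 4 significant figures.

R = L/k = 0.04164/0.7804 = 0.053357 m²·K/W

0.05336 m²·K/W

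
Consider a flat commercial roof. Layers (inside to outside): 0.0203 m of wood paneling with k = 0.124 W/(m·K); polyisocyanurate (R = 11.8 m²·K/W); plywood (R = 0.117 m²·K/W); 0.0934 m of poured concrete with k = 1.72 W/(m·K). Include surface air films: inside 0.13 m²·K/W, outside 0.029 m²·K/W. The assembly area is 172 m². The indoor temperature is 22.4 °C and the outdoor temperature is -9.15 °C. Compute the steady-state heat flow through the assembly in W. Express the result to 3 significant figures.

441 W

0.0203/0.124 = 0.1637
0.0934/1.72 = 0.0543
R_total = 0.13 + 0.1637 + 11.8 + 0.117 + 0.0543 + 0.029 = 12.29 m²·K/W
Q = A·ΔT/R = 172 × (22.4 − (-9.15)) / 12.29 = 441.4 W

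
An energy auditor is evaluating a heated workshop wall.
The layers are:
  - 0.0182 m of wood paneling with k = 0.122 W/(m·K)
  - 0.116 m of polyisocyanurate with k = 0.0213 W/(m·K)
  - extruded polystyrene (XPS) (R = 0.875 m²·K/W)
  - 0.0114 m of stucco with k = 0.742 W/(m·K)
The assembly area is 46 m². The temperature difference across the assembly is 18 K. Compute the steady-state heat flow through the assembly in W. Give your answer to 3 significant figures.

128 W

0.0182/0.122 = 0.1492
0.116/0.0213 = 5.446
0.0114/0.742 = 0.01536
R_total = 0.1492 + 5.446 + 0.875 + 0.01536 = 6.486 m²·K/W
Q = A·ΔT/R = 46 × 18 / 6.486 = 127.7 W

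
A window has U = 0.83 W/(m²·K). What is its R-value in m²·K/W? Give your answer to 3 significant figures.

1.20 m²·K/W

R = 1/U = 1/0.83 = 1.205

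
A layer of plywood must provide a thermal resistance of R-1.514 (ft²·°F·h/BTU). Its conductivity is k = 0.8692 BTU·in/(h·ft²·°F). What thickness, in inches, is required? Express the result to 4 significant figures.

1.316 in

L = R × k = 1.514 × 0.8692 = 1.316 in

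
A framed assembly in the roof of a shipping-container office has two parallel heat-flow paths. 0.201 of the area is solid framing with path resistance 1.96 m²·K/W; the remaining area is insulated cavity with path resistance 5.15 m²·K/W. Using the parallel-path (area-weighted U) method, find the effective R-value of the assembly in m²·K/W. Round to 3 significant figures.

U_eff = 0.799/5.15 + 0.201/1.96 = 0.1551 + 0.1026 = 0.2577
R_eff = 1/U_eff = 3.881 m²·K/W

3.88 m²·K/W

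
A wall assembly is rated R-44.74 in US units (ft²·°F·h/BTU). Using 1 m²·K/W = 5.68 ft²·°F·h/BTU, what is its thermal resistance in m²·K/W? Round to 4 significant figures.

7.877 m²·K/W

R_SI = 44.74/5.68 = 7.8768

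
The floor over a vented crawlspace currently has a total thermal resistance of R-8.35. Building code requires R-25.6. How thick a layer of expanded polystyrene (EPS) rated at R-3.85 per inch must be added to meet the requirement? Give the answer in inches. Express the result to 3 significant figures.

4.48 in

ΔR = 25.6 − 8.35 = 17.25 ft²·°F·h/BTU
L = ΔR / (R/in) = 17.25/3.85 = 4.481 in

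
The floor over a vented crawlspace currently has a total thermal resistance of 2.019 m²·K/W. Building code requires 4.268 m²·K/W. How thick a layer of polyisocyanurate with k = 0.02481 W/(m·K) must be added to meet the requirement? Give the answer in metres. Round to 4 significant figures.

ΔR = 4.268 − 2.019 = 2.249 m²·K/W
L = ΔR × k = 2.249 × 0.02481 = 0.055798 m

0.05580 m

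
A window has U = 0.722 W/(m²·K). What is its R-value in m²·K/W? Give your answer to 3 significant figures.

R = 1/U = 1/0.722 = 1.385

1.39 m²·K/W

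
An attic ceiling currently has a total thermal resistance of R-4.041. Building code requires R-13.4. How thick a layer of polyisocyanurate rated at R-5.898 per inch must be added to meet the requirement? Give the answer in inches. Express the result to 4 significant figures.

1.587 in

ΔR = 13.4 − 4.041 = 9.359 ft²·°F·h/BTU
L = ΔR / (R/in) = 9.359/5.898 = 1.5868 in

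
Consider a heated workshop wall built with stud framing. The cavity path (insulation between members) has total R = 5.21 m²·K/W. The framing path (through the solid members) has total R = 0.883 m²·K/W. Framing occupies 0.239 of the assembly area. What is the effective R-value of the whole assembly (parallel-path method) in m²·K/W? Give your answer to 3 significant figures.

U_eff = 0.761/5.21 + 0.239/0.883 = 0.1461 + 0.2707 = 0.4167
R_eff = 1/U_eff = 2.4 m²·K/W

2.40 m²·K/W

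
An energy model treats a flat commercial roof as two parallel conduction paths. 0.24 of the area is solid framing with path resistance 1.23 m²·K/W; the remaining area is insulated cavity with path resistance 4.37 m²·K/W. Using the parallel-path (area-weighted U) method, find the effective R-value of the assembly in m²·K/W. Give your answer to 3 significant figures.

2.71 m²·K/W

U_eff = 0.76/4.37 + 0.24/1.23 = 0.1739 + 0.1951 = 0.369
R_eff = 1/U_eff = 2.71 m²·K/W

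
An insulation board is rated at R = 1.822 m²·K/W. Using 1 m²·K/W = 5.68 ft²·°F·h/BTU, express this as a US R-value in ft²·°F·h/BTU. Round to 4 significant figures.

10.35 ft²·°F·h/BTU

R_US = 1.822 × 5.68 = 10.349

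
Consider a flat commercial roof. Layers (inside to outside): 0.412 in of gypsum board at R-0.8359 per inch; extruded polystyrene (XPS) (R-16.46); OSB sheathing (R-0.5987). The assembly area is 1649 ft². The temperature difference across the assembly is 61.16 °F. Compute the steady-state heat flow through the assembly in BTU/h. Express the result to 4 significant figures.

5795 BTU/h

0.412 × 0.8359 = 0.34439
R_total = 0.34439 + 16.46 + 0.5987 = 17.403 ft²·°F·h/BTU
Q = A·ΔT/R = 1649 × 61.16 / 17.403 = 5795.1 BTU/h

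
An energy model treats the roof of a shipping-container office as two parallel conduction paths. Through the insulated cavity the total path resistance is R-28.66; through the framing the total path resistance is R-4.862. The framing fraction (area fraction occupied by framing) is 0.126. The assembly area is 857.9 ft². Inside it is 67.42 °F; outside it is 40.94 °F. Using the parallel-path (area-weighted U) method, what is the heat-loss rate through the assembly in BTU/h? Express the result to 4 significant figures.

1281 BTU/h

U_eff = 0.874/28.66 + 0.126/4.862 = 0.030495 + 0.025915 = 0.056411
R_eff = 1/U_eff = 17.727 ft²·°F·h/BTU
Q = 857.9 × (67.42 − 40.94) / 17.727 = 1281.5 BTU/h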